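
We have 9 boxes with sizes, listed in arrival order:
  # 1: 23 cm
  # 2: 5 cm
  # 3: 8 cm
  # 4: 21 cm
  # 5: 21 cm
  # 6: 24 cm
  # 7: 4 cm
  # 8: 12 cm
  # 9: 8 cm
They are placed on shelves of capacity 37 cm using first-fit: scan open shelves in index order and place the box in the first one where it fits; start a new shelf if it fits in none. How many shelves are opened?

4

  23 → shelf 1 (new)  [load 23/37]
  5 → shelf 1  [load 28/37]
  8 → shelf 1  [load 36/37]
  21 → shelf 2 (new)  [load 21/37]
  21 → shelf 3 (new)  [load 21/37]
  24 → shelf 4 (new)  [load 24/37]
  4 → shelf 2  [load 25/37]
  12 → shelf 2  [load 37/37]
  8 → shelf 3  [load 29/37]
4 shelves opened.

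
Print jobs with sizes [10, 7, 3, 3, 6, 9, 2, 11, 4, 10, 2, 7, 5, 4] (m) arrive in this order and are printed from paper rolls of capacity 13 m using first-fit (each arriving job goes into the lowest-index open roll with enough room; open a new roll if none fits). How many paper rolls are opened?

  10 → roll 1 (new)  [load 10/13]
  7 → roll 2 (new)  [load 7/13]
  3 → roll 1  [load 13/13]
  3 → roll 2  [load 10/13]
  6 → roll 3 (new)  [load 6/13]
  9 → roll 4 (new)  [load 9/13]
  2 → roll 2  [load 12/13]
  11 → roll 5 (new)  [load 11/13]
  4 → roll 3  [load 10/13]
  10 → roll 6 (new)  [load 10/13]
  2 → roll 3  [load 12/13]
  7 → roll 7 (new)  [load 7/13]
  5 → roll 7  [load 12/13]
  4 → roll 4  [load 13/13]
7 paper rolls opened.

7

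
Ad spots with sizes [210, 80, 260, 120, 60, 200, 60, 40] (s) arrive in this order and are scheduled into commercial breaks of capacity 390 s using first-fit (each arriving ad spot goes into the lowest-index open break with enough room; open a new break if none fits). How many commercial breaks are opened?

3

  210 → break 1 (new)  [load 210/390]
  80 → break 1  [load 290/390]
  260 → break 2 (new)  [load 260/390]
  120 → break 2  [load 380/390]
  60 → break 1  [load 350/390]
  200 → break 3 (new)  [load 200/390]
  60 → break 3  [load 260/390]
  40 → break 1  [load 390/390]
3 commercial breaks opened.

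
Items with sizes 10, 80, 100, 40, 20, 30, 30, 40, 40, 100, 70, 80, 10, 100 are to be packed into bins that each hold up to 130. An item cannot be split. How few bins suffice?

6

Total = 100 + 100 + 100 + 80 + 80 + 70 + 40 + 40 + 40 + 30 + 30 + 20 + 10 + 10 = 750.
Lower bound: ⌈750/130⌉ = 6 bins.
A packing using 6 bins:
  bin 1: 100 + 30 = 130
  bin 2: 100 + 30 = 130
  bin 3: 100 + 20 + 10 = 130
  bin 4: 80 + 40 + 10 = 130
  bin 5: 80 + 40 = 120
  bin 6: 70 + 40 = 110
This matches the lower bound, so 6 is optimal.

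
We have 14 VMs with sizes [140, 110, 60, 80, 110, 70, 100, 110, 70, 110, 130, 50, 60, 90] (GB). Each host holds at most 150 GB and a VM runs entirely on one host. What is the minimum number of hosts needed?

Total = 140 + 130 + 110 + 110 + 110 + 110 + 100 + 90 + 80 + 70 + 70 + 60 + 60 + 50 = 1290 GB.
Lower bound: ⌈1290/150⌉ = 9 hosts.
A packing using 10 hosts:
  host 1: 140 = 140
  host 2: 130 = 130
  host 3: 110 = 110
  host 4: 110 = 110
  host 5: 110 = 110
  host 6: 110 = 110
  host 7: 100 + 50 = 150
  host 8: 90 + 60 = 150
  host 9: 80 + 70 = 150
  host 10: 70 + 60 = 130
No arrangement into 9 hosts stays within capacity, so 10 is optimal.

10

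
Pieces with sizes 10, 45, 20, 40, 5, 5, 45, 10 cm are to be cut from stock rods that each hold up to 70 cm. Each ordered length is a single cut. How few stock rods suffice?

3

Total = 45 + 45 + 40 + 20 + 10 + 10 + 5 + 5 = 180 cm.
Lower bound: ⌈180/70⌉ = 3 stock rods.
A packing using 3 stock rods:
  stock rod 1: 45 + 20 + 5 = 70
  stock rod 2: 45 + 10 + 10 + 5 = 70
  stock rod 3: 40 = 40
This matches the lower bound, so 3 is optimal.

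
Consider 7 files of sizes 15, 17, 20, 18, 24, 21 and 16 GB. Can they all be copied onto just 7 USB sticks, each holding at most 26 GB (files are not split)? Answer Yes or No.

Yes

A valid assignment using 7 USB sticks:
  USB stick 1: 24 = 24
  USB stick 2: 21 = 21
  USB stick 3: 20 = 20
  USB stick 4: 18 = 18
  USB stick 5: 17 = 17
  USB stick 6: 16 = 16
  USB stick 7: 15 = 15
Every load is within 26 GB, so 7 USB sticks suffice.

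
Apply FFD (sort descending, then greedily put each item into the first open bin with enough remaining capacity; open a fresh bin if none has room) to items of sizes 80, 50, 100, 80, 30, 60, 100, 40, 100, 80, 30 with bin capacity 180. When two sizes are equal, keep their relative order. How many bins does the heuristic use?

5

Sorted descending: 100, 100, 100, 80, 80, 80, 60, 50, 40, 30, 30.
  100 → bin 1 (new)  [load 100/180]
  100 → bin 2 (new)  [load 100/180]
  100 → bin 3 (new)  [load 100/180]
  80 → bin 1  [load 180/180]
  80 → bin 2  [load 180/180]
  80 → bin 3  [load 180/180]
  60 → bin 4 (new)  [load 60/180]
  50 → bin 4  [load 110/180]
  40 → bin 4  [load 150/180]
  30 → bin 4  [load 180/180]
  30 → bin 5 (new)  [load 30/180]
5 bins opened.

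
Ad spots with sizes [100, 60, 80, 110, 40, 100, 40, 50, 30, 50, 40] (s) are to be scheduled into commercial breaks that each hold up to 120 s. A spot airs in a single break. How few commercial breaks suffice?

7

Total = 110 + 100 + 100 + 80 + 60 + 50 + 50 + 40 + 40 + 40 + 30 = 700 s.
Lower bound: ⌈700/120⌉ = 6 commercial breaks.
A packing using 7 commercial breaks:
  break 1: 110 = 110
  break 2: 100 = 100
  break 3: 100 = 100
  break 4: 80 + 40 = 120
  break 5: 60 + 50 = 110
  break 6: 50 + 40 + 30 = 120
  break 7: 40 = 40
No arrangement into 6 commercial breaks stays within capacity, so 7 is optimal.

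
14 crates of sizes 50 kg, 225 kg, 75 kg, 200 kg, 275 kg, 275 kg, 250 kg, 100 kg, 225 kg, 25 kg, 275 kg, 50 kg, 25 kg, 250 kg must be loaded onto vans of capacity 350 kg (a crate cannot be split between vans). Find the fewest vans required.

Total = 275 + 275 + 275 + 250 + 250 + 225 + 225 + 200 + 100 + 75 + 50 + 50 + 25 + 25 = 2300 kg.
Lower bound: ⌈2300/350⌉ = 7 vans.
Also, 8 crates each exceed 175 kg, and no two of those can share a van, so at least 8 vans are needed.
A packing using 8 vans:
  van 1: 275 + 75 = 350
  van 2: 275 + 50 + 25 = 350
  van 3: 275 + 50 + 25 = 350
  van 4: 250 + 100 = 350
  van 5: 250 = 250
  van 6: 225 = 225
  van 7: 225 = 225
  van 8: 200 = 200
This matches the lower bound, so 8 is optimal.

8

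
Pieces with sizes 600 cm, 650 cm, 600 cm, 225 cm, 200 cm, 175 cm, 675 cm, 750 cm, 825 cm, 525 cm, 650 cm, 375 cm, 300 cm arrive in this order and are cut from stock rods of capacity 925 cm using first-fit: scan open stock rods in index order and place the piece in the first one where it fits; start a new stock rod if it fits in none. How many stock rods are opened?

  600 → stock rod 1 (new)  [load 600/925]
  650 → stock rod 2 (new)  [load 650/925]
  600 → stock rod 3 (new)  [load 600/925]
  225 → stock rod 1  [load 825/925]
  200 → stock rod 2  [load 850/925]
  175 → stock rod 3  [load 775/925]
  675 → stock rod 4 (new)  [load 675/925]
  750 → stock rod 5 (new)  [load 750/925]
  825 → stock rod 6 (new)  [load 825/925]
  525 → stock rod 7 (new)  [load 525/925]
  650 → stock rod 8 (new)  [load 650/925]
  375 → stock rod 7  [load 900/925]
  300 → stock rod 9 (new)  [load 300/925]
9 stock rods opened.

9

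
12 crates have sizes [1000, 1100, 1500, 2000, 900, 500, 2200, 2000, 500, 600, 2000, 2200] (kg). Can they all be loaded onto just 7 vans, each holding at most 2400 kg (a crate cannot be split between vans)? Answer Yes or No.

Total = 16500 kg; ⌈16500/2400⌉ = 7.
The bound of 7 does not rule out 7, but exhaustive search shows no assignment into 7 vans of capacity 2400 kg exists — the minimum is 8.

No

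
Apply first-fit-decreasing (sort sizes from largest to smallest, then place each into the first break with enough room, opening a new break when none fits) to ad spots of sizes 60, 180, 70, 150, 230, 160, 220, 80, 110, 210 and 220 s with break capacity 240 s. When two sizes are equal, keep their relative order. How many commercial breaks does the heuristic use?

8

Sorted descending: 230, 220, 220, 210, 180, 160, 150, 110, 80, 70, 60.
  230 → break 1 (new)  [load 230/240]
  220 → break 2 (new)  [load 220/240]
  220 → break 3 (new)  [load 220/240]
  210 → break 4 (new)  [load 210/240]
  180 → break 5 (new)  [load 180/240]
  160 → break 6 (new)  [load 160/240]
  150 → break 7 (new)  [load 150/240]
  110 → break 8 (new)  [load 110/240]
  80 → break 6  [load 240/240]
  70 → break 7  [load 220/240]
  60 → break 5  [load 240/240]
8 commercial breaks opened.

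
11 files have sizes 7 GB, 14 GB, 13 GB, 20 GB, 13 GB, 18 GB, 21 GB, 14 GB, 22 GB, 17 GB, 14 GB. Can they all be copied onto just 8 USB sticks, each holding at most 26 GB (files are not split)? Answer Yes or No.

No

Total = 173 GB; ⌈173/26⌉ = 7.
8 files each exceed half the capacity and cannot share a USB stick, forcing at least 8 USB sticks.
The bound of 8 does not rule out 8, but exhaustive search shows no assignment into 8 USB sticks of capacity 26 GB exists — the minimum is 9.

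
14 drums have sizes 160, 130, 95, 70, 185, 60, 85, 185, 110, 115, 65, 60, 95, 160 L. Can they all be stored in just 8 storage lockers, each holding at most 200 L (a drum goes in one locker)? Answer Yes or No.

No

Total = 1575 L; ⌈1575/200⌉ = 8.
The bound of 8 does not rule out 8, but exhaustive search shows no assignment into 8 storage lockers of capacity 200 L exists — the minimum is 9.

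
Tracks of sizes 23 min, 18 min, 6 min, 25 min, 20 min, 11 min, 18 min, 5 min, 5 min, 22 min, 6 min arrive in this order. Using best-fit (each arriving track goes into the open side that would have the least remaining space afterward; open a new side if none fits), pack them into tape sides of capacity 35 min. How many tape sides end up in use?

  23 → side 1 (new)  [load 23/35]
  18 → side 2 (new)  [load 18/35]
  6 → side 1  [load 29/35]
  25 → side 3 (new)  [load 25/35]
  20 → side 4 (new)  [load 20/35]
  11 → side 4  [load 31/35]
  18 → side 5 (new)  [load 18/35]
  5 → side 1  [load 34/35]
  5 → side 3  [load 30/35]
  22 → side 6 (new)  [load 22/35]
  6 → side 6  [load 28/35]
6 tape sides opened.

6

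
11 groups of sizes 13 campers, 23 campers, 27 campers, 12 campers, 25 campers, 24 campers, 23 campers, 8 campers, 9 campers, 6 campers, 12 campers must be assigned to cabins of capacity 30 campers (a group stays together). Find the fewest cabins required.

7

Total = 27 + 25 + 24 + 23 + 23 + 13 + 12 + 12 + 9 + 8 + 6 = 182 campers.
Lower bound: ⌈182/30⌉ = 7 cabins.
A packing using 7 cabins:
  cabin 1: 27 = 27
  cabin 2: 25 = 25
  cabin 3: 24 + 6 = 30
  cabin 4: 23 = 23
  cabin 5: 23 = 23
  cabin 6: 13 + 12 = 25
  cabin 7: 12 + 9 + 8 = 29
This matches the lower bound, so 7 is optimal.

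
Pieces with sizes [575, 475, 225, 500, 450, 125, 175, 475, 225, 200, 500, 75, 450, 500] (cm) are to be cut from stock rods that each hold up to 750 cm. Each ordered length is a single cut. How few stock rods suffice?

Total = 575 + 500 + 500 + 500 + 475 + 475 + 450 + 450 + 225 + 225 + 200 + 175 + 125 + 75 = 4950 cm.
Lower bound: ⌈4950/750⌉ = 7 stock rods.
Also, 8 pieces each exceed 375 cm, and no two of those can share a stock rod, so at least 8 stock rods are needed.
A packing using 8 stock rods:
  stock rod 1: 575 + 175 = 750
  stock rod 2: 500 + 225 = 725
  stock rod 3: 500 + 225 = 725
  stock rod 4: 500 + 200 = 700
  stock rod 5: 475 + 125 + 75 = 675
  stock rod 6: 475 = 475
  stock rod 7: 450 = 450
  stock rod 8: 450 = 450
This matches the lower bound, so 8 is optimal.

8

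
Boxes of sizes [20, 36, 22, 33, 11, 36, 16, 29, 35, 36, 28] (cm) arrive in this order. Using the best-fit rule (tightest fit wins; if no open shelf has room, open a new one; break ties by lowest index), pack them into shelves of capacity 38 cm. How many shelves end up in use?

9

  20 → shelf 1 (new)  [load 20/38]
  36 → shelf 2 (new)  [load 36/38]
  22 → shelf 3 (new)  [load 22/38]
  33 → shelf 4 (new)  [load 33/38]
  11 → shelf 3  [load 33/38]
  36 → shelf 5 (new)  [load 36/38]
  16 → shelf 1  [load 36/38]
  29 → shelf 6 (new)  [load 29/38]
  35 → shelf 7 (new)  [load 35/38]
  36 → shelf 8 (new)  [load 36/38]
  28 → shelf 9 (new)  [load 28/38]
9 shelves opened.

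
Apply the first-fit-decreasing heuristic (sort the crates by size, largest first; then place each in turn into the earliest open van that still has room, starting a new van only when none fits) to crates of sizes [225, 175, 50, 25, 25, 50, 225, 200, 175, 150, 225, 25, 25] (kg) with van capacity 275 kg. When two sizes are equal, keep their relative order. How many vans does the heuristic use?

Sorted descending: 225, 225, 225, 200, 175, 175, 150, 50, 50, 25, 25, 25, 25.
  225 → van 1 (new)  [load 225/275]
  225 → van 2 (new)  [load 225/275]
  225 → van 3 (new)  [load 225/275]
  200 → van 4 (new)  [load 200/275]
  175 → van 5 (new)  [load 175/275]
  175 → van 6 (new)  [load 175/275]
  150 → van 7 (new)  [load 150/275]
  50 → van 1  [load 275/275]
  50 → van 2  [load 275/275]
  25 → van 3  [load 250/275]
  25 → van 3  [load 275/275]
  25 → van 4  [load 225/275]
  25 → van 4  [load 250/275]
7 vans opened.

7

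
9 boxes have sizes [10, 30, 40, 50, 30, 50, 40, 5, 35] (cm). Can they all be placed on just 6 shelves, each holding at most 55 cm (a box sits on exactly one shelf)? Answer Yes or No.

Total = 290 cm; ⌈290/55⌉ = 6.
7 boxes each exceed half the capacity and cannot share a shelf, forcing at least 7 shelves.
At least 7 shelves are required, but only 6 are allowed.

No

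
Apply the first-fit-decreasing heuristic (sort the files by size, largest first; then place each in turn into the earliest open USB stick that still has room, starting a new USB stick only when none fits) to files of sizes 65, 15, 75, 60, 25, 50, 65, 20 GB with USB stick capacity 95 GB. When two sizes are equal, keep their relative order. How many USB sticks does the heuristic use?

5

Sorted descending: 75, 65, 65, 60, 50, 25, 20, 15.
  75 → USB stick 1 (new)  [load 75/95]
  65 → USB stick 2 (new)  [load 65/95]
  65 → USB stick 3 (new)  [load 65/95]
  60 → USB stick 4 (new)  [load 60/95]
  50 → USB stick 5 (new)  [load 50/95]
  25 → USB stick 2  [load 90/95]
  20 → USB stick 1  [load 95/95]
  15 → USB stick 3  [load 80/95]
5 USB sticks opened.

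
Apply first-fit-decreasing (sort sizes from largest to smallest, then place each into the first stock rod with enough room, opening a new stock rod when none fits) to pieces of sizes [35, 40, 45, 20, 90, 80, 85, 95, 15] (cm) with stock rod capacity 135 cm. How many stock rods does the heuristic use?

Sorted descending: 95, 90, 85, 80, 45, 40, 35, 20, 15.
  95 → stock rod 1 (new)  [load 95/135]
  90 → stock rod 2 (new)  [load 90/135]
  85 → stock rod 3 (new)  [load 85/135]
  80 → stock rod 4 (new)  [load 80/135]
  45 → stock rod 2  [load 135/135]
  40 → stock rod 1  [load 135/135]
  35 → stock rod 3  [load 120/135]
  20 → stock rod 4  [load 100/135]
  15 → stock rod 3  [load 135/135]
4 stock rods opened.

4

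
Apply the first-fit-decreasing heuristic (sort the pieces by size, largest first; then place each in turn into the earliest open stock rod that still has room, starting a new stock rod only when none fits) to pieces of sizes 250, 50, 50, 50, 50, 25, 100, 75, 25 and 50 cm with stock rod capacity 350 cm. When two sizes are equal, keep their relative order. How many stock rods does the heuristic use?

Sorted descending: 250, 100, 75, 50, 50, 50, 50, 50, 25, 25.
  250 → stock rod 1 (new)  [load 250/350]
  100 → stock rod 1  [load 350/350]
  75 → stock rod 2 (new)  [load 75/350]
  50 → stock rod 2  [load 125/350]
  50 → stock rod 2  [load 175/350]
  50 → stock rod 2  [load 225/350]
  50 → stock rod 2  [load 275/350]
  50 → stock rod 2  [load 325/350]
  25 → stock rod 2  [load 350/350]
  25 → stock rod 3 (new)  [load 25/350]
3 stock rods opened.

3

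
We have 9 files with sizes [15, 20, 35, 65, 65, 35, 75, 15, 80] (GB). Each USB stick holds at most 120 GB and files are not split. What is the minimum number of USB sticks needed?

Total = 80 + 75 + 65 + 65 + 35 + 35 + 20 + 15 + 15 = 405 GB.
Lower bound: ⌈405/120⌉ = 4 USB sticks.
A packing using 4 USB sticks:
  USB stick 1: 80 + 35 = 115
  USB stick 2: 75 + 35 = 110
  USB stick 3: 65 + 20 + 15 + 15 = 115
  USB stick 4: 65 = 65
This matches the lower bound, so 4 is optimal.

4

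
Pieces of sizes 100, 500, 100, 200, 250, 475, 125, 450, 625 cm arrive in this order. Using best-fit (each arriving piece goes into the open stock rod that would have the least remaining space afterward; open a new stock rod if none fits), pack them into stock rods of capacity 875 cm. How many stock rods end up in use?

  100 → stock rod 1 (new)  [load 100/875]
  500 → stock rod 1  [load 600/875]
  100 → stock rod 1  [load 700/875]
  200 → stock rod 2 (new)  [load 200/875]
  250 → stock rod 2  [load 450/875]
  475 → stock rod 3 (new)  [load 475/875]
  125 → stock rod 1  [load 825/875]
  450 → stock rod 4 (new)  [load 450/875]
  625 → stock rod 5 (new)  [load 625/875]
5 stock rods opened.

5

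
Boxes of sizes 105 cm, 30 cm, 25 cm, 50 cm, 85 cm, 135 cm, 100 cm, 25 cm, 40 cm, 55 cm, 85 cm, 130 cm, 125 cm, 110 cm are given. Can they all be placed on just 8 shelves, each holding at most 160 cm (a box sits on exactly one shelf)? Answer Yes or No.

A valid assignment using 8 shelves:
  shelf 1: 135 + 25 = 160
  shelf 2: 130 + 30 = 160
  shelf 3: 125 + 25 = 150
  shelf 4: 110 + 50 = 160
  shelf 5: 105 + 55 = 160
  shelf 6: 100 + 40 = 140
  shelf 7: 85 = 85
  shelf 8: 85 = 85
Every load is within 160 cm, so 8 shelves suffice.

Yes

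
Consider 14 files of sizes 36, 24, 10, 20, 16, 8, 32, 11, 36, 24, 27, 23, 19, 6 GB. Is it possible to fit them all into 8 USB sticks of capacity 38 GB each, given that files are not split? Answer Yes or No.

Total = 292 GB; ⌈292/38⌉ = 8.
The bound of 8 does not rule out 8, but exhaustive search shows no assignment into 8 USB sticks of capacity 38 GB exists — the minimum is 9.

No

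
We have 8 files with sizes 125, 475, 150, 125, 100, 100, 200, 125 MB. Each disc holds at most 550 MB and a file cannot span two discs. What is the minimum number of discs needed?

Total = 475 + 200 + 150 + 125 + 125 + 125 + 100 + 100 = 1400 MB.
Lower bound: ⌈1400/550⌉ = 3 discs.
A packing using 3 discs:
  disc 1: 475 = 475
  disc 2: 200 + 150 + 125 = 475
  disc 3: 125 + 125 + 100 + 100 = 450
This matches the lower bound, so 3 is optimal.

3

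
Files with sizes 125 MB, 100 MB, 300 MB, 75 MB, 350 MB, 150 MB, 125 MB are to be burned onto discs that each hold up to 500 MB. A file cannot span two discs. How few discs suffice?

Total = 350 + 300 + 150 + 125 + 125 + 100 + 75 = 1225 MB.
Lower bound: ⌈1225/500⌉ = 3 discs.
A packing using 3 discs:
  disc 1: 350 + 150 = 500
  disc 2: 300 + 125 + 75 = 500
  disc 3: 125 + 100 = 225
This matches the lower bound, so 3 is optimal.

3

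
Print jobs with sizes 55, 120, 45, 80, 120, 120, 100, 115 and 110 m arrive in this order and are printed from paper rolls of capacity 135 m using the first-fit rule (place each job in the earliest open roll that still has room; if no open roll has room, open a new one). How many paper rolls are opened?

  55 → roll 1 (new)  [load 55/135]
  120 → roll 2 (new)  [load 120/135]
  45 → roll 1  [load 100/135]
  80 → roll 3 (new)  [load 80/135]
  120 → roll 4 (new)  [load 120/135]
  120 → roll 5 (new)  [load 120/135]
  100 → roll 6 (new)  [load 100/135]
  115 → roll 7 (new)  [load 115/135]
  110 → roll 8 (new)  [load 110/135]
8 paper rolls opened.

8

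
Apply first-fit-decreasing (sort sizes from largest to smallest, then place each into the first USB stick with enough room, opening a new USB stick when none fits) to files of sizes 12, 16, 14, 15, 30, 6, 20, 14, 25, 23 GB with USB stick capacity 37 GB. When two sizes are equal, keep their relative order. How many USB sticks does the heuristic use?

5

Sorted descending: 30, 25, 23, 20, 16, 15, 14, 14, 12, 6.
  30 → USB stick 1 (new)  [load 30/37]
  25 → USB stick 2 (new)  [load 25/37]
  23 → USB stick 3 (new)  [load 23/37]
  20 → USB stick 4 (new)  [load 20/37]
  16 → USB stick 4  [load 36/37]
  15 → USB stick 5 (new)  [load 15/37]
  14 → USB stick 3  [load 37/37]
  14 → USB stick 5  [load 29/37]
  12 → USB stick 2  [load 37/37]
  6 → USB stick 1  [load 36/37]
5 USB sticks opened.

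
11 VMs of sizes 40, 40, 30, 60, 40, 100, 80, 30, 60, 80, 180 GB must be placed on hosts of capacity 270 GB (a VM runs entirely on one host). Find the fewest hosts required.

3

Total = 180 + 100 + 80 + 80 + 60 + 60 + 40 + 40 + 40 + 30 + 30 = 740 GB.
Lower bound: ⌈740/270⌉ = 3 hosts.
A packing using 3 hosts:
  host 1: 180 + 80 = 260
  host 2: 100 + 80 + 60 + 30 = 270
  host 3: 60 + 40 + 40 + 40 + 30 = 210
This matches the lower bound, so 3 is optimal.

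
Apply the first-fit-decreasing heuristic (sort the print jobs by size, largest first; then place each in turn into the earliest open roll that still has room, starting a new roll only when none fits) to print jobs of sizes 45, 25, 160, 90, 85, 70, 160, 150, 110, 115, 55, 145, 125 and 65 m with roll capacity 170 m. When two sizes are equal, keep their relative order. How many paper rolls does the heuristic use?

9

Sorted descending: 160, 160, 150, 145, 125, 115, 110, 90, 85, 70, 65, 55, 45, 25.
  160 → roll 1 (new)  [load 160/170]
  160 → roll 2 (new)  [load 160/170]
  150 → roll 3 (new)  [load 150/170]
  145 → roll 4 (new)  [load 145/170]
  125 → roll 5 (new)  [load 125/170]
  115 → roll 6 (new)  [load 115/170]
  110 → roll 7 (new)  [load 110/170]
  90 → roll 8 (new)  [load 90/170]
  85 → roll 9 (new)  [load 85/170]
  70 → roll 8  [load 160/170]
  65 → roll 9  [load 150/170]
  55 → roll 6  [load 170/170]
  45 → roll 5  [load 170/170]
  25 → roll 4  [load 170/170]
9 paper rolls opened.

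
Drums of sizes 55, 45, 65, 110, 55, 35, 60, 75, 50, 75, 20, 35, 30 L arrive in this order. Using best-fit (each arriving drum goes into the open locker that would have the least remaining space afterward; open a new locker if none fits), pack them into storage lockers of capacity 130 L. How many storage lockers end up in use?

6

  55 → locker 1 (new)  [load 55/130]
  45 → locker 1  [load 100/130]
  65 → locker 2 (new)  [load 65/130]
  110 → locker 3 (new)  [load 110/130]
  55 → locker 2  [load 120/130]
  35 → locker 4 (new)  [load 35/130]
  60 → locker 4  [load 95/130]
  75 → locker 5 (new)  [load 75/130]
  50 → locker 5  [load 125/130]
  75 → locker 6 (new)  [load 75/130]
  20 → locker 3  [load 130/130]
  35 → locker 4  [load 130/130]
  30 → locker 1  [load 130/130]
6 storage lockers opened.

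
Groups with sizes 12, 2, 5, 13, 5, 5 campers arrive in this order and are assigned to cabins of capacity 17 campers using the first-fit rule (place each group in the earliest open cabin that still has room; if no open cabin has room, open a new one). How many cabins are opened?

3

  12 → cabin 1 (new)  [load 12/17]
  2 → cabin 1  [load 14/17]
  5 → cabin 2 (new)  [load 5/17]
  13 → cabin 3 (new)  [load 13/17]
  5 → cabin 2  [load 10/17]
  5 → cabin 2  [load 15/17]
3 cabins opened.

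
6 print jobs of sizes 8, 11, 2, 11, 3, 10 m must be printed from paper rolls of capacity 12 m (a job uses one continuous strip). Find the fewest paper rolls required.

Total = 11 + 11 + 10 + 8 + 3 + 2 = 45 m.
Lower bound: ⌈45/12⌉ = 4 paper rolls.
A packing using 4 paper rolls:
  roll 1: 11 = 11
  roll 2: 11 = 11
  roll 3: 10 + 2 = 12
  roll 4: 8 + 3 = 11
This matches the lower bound, so 4 is optimal.

4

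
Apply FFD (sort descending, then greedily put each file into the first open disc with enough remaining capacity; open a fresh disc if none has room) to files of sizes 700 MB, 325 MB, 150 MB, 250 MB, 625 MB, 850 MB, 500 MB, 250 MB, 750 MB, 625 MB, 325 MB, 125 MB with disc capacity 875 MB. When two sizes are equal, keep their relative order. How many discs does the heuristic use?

Sorted descending: 850, 750, 700, 625, 625, 500, 325, 325, 250, 250, 150, 125.
  850 → disc 1 (new)  [load 850/875]
  750 → disc 2 (new)  [load 750/875]
  700 → disc 3 (new)  [load 700/875]
  625 → disc 4 (new)  [load 625/875]
  625 → disc 5 (new)  [load 625/875]
  500 → disc 6 (new)  [load 500/875]
  325 → disc 6  [load 825/875]
  325 → disc 7 (new)  [load 325/875]
  250 → disc 4  [load 875/875]
  250 → disc 5  [load 875/875]
  150 → disc 3  [load 850/875]
  125 → disc 2  [load 875/875]
7 discs opened.

7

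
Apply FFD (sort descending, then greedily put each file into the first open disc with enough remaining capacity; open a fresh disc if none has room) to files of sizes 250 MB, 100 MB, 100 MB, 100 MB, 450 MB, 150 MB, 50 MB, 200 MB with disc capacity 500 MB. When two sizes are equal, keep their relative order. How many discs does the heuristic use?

Sorted descending: 450, 250, 200, 150, 100, 100, 100, 50.
  450 → disc 1 (new)  [load 450/500]
  250 → disc 2 (new)  [load 250/500]
  200 → disc 2  [load 450/500]
  150 → disc 3 (new)  [load 150/500]
  100 → disc 3  [load 250/500]
  100 → disc 3  [load 350/500]
  100 → disc 3  [load 450/500]
  50 → disc 1  [load 500/500]
3 discs opened.

3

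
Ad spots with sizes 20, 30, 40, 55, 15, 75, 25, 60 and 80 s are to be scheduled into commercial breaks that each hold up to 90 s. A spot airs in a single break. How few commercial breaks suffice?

5

Total = 80 + 75 + 60 + 55 + 40 + 30 + 25 + 20 + 15 = 400 s.
Lower bound: ⌈400/90⌉ = 5 commercial breaks.
A packing using 5 commercial breaks:
  break 1: 80 = 80
  break 2: 75 + 15 = 90
  break 3: 60 + 30 = 90
  break 4: 55 + 25 = 80
  break 5: 40 + 20 = 60
This matches the lower bound, so 5 is optimal.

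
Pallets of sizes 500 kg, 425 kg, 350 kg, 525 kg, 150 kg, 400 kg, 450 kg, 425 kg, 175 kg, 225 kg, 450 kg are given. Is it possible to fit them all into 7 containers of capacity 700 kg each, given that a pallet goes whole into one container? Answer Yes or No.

No

Total = 4075 kg; ⌈4075/700⌉ = 6.
7 pallets each exceed half the capacity and cannot share a container, forcing at least 7 containers.
The bound of 7 does not rule out 7, but exhaustive search shows no assignment into 7 containers of capacity 700 kg exists — the minimum is 8.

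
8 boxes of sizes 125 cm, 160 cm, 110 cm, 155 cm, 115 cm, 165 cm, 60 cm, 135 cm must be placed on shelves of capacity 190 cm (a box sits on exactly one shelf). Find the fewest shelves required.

Total = 165 + 160 + 155 + 135 + 125 + 115 + 110 + 60 = 1025 cm.
Lower bound: ⌈1025/190⌉ = 6 shelves.
Also, 7 boxes each exceed 95 cm, and no two of those can share a shelf, so at least 7 shelves are needed.
A packing using 7 shelves:
  shelf 1: 165 = 165
  shelf 2: 160 = 160
  shelf 3: 155 = 155
  shelf 4: 135 = 135
  shelf 5: 125 + 60 = 185
  shelf 6: 115 = 115
  shelf 7: 110 = 110
This matches the lower bound, so 7 is optimal.

7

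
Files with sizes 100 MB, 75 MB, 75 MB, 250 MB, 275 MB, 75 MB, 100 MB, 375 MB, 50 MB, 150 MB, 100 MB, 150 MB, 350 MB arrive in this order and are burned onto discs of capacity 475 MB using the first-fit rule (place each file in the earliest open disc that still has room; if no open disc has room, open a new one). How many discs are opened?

  100 → disc 1 (new)  [load 100/475]
  75 → disc 1  [load 175/475]
  75 → disc 1  [load 250/475]
  250 → disc 2 (new)  [load 250/475]
  275 → disc 3 (new)  [load 275/475]
  75 → disc 1  [load 325/475]
  100 → disc 1  [load 425/475]
  375 → disc 4 (new)  [load 375/475]
  50 → disc 1  [load 475/475]
  150 → disc 2  [load 400/475]
  100 → disc 3  [load 375/475]
  150 → disc 5 (new)  [load 150/475]
  350 → disc 6 (new)  [load 350/475]
6 discs opened.

6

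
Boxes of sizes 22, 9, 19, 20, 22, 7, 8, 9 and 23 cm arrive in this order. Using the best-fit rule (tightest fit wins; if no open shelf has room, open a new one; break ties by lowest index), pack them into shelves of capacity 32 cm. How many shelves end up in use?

  22 → shelf 1 (new)  [load 22/32]
  9 → shelf 1  [load 31/32]
  19 → shelf 2 (new)  [load 19/32]
  20 → shelf 3 (new)  [load 20/32]
  22 → shelf 4 (new)  [load 22/32]
  7 → shelf 4  [load 29/32]
  8 → shelf 3  [load 28/32]
  9 → shelf 2  [load 28/32]
  23 → shelf 5 (new)  [load 23/32]
5 shelves opened.

5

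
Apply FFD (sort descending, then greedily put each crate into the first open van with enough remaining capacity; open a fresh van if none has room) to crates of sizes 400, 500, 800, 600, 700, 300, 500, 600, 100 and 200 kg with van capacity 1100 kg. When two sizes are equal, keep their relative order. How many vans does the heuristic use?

5

Sorted descending: 800, 700, 600, 600, 500, 500, 400, 300, 200, 100.
  800 → van 1 (new)  [load 800/1100]
  700 → van 2 (new)  [load 700/1100]
  600 → van 3 (new)  [load 600/1100]
  600 → van 4 (new)  [load 600/1100]
  500 → van 3  [load 1100/1100]
  500 → van 4  [load 1100/1100]
  400 → van 2  [load 1100/1100]
  300 → van 1  [load 1100/1100]
  200 → van 5 (new)  [load 200/1100]
  100 → van 5  [load 300/1100]
5 vans opened.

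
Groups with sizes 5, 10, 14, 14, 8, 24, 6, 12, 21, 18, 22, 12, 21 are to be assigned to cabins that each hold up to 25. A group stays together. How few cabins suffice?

9

Total = 24 + 22 + 21 + 21 + 18 + 14 + 14 + 12 + 12 + 10 + 8 + 6 + 5 = 187.
Lower bound: ⌈187/25⌉ = 8 cabins.
A packing using 9 cabins:
  cabin 1: 24 = 24
  cabin 2: 22 = 22
  cabin 3: 21 = 21
  cabin 4: 21 = 21
  cabin 5: 18 + 6 = 24
  cabin 6: 14 + 10 = 24
  cabin 7: 14 + 8 = 22
  cabin 8: 12 + 12 = 24
  cabin 9: 5 = 5
No arrangement into 8 cabins stays within capacity, so 9 is optimal.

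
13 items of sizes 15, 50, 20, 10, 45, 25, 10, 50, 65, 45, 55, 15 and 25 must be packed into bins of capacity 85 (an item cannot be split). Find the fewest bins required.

Total = 65 + 55 + 50 + 50 + 45 + 45 + 25 + 25 + 20 + 15 + 15 + 10 + 10 = 430.
Lower bound: ⌈430/85⌉ = 6 bins.
A packing using 6 bins:
  bin 1: 65 + 20 = 85
  bin 2: 55 + 25 = 80
  bin 3: 50 + 25 + 10 = 85
  bin 4: 50 + 15 + 15 = 80
  bin 5: 45 + 10 = 55
  bin 6: 45 = 45
This matches the lower bound, so 6 is optimal.

6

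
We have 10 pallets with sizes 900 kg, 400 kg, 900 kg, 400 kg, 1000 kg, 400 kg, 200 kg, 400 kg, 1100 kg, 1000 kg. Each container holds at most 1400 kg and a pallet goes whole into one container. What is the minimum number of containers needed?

Total = 1100 + 1000 + 1000 + 900 + 900 + 400 + 400 + 400 + 400 + 200 = 6700 kg.
Lower bound: ⌈6700/1400⌉ = 5 containers.
A packing using 5 containers:
  container 1: 1100 + 200 = 1300
  container 2: 1000 + 400 = 1400
  container 3: 1000 + 400 = 1400
  container 4: 900 + 400 = 1300
  container 5: 900 + 400 = 1300
This matches the lower bound, so 5 is optimal.

5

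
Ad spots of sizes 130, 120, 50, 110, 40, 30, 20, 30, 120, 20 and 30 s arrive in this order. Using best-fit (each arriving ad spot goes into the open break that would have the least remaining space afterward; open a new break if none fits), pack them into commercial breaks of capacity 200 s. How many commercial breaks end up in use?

  130 → break 1 (new)  [load 130/200]
  120 → break 2 (new)  [load 120/200]
  50 → break 1  [load 180/200]
  110 → break 3 (new)  [load 110/200]
  40 → break 2  [load 160/200]
  30 → break 2  [load 190/200]
  20 → break 1  [load 200/200]
  30 → break 3  [load 140/200]
  120 → break 4 (new)  [load 120/200]
  20 → break 3  [load 160/200]
  30 → break 3  [load 190/200]
4 commercial breaks opened.

4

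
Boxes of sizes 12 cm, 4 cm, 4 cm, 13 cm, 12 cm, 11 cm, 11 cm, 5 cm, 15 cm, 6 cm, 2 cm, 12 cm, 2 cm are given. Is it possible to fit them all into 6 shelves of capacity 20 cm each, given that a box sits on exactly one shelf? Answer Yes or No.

No

Total = 109 cm; ⌈109/20⌉ = 6.
7 boxes each exceed half the capacity and cannot share a shelf, forcing at least 7 shelves.
At least 7 shelves are required, but only 6 are allowed.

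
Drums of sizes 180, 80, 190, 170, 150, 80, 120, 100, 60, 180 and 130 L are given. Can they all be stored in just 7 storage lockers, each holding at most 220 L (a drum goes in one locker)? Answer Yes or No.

No

Total = 1440 L; ⌈1440/220⌉ = 7.
The bound of 7 does not rule out 7, but exhaustive search shows no assignment into 7 storage lockers of capacity 220 L exists — the minimum is 8.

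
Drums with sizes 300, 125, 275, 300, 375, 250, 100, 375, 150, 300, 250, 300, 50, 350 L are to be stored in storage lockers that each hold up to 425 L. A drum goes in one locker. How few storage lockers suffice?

10

Total = 375 + 375 + 350 + 300 + 300 + 300 + 300 + 275 + 250 + 250 + 150 + 125 + 100 + 50 = 3500 L.
Lower bound: ⌈3500/425⌉ = 9 storage lockers.
Also, 10 drums each exceed 425/2 L, and no two of those can share a locker, so at least 10 storage lockers are needed.
A packing using 10 storage lockers:
  locker 1: 375 + 50 = 425
  locker 2: 375 = 375
  locker 3: 350 = 350
  locker 4: 300 + 125 = 425
  locker 5: 300 + 100 = 400
  locker 6: 300 = 300
  locker 7: 300 = 300
  locker 8: 275 + 150 = 425
  locker 9: 250 = 250
  locker 10: 250 = 250
This matches the lower bound, so 10 is optimal.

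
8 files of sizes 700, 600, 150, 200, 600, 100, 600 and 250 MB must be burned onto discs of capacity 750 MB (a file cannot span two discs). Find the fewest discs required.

Total = 700 + 600 + 600 + 600 + 250 + 200 + 150 + 100 = 3200 MB.
Lower bound: ⌈3200/750⌉ = 5 discs.
A packing using 5 discs:
  disc 1: 700 = 700
  disc 2: 600 + 150 = 750
  disc 3: 600 + 100 = 700
  disc 4: 600 = 600
  disc 5: 250 + 200 = 450
This matches the lower bound, so 5 is optimal.

5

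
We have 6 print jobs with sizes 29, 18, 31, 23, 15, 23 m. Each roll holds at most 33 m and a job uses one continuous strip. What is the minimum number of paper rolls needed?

5

Total = 31 + 29 + 23 + 23 + 18 + 15 = 139 m.
Lower bound: ⌈139/33⌉ = 5 paper rolls.
A packing using 5 paper rolls:
  roll 1: 31 = 31
  roll 2: 29 = 29
  roll 3: 23 = 23
  roll 4: 23 = 23
  roll 5: 18 + 15 = 33
This matches the lower bound, so 5 is optimal.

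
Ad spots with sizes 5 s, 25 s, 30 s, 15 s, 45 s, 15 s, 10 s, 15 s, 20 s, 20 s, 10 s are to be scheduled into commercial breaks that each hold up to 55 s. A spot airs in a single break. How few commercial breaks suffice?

Total = 45 + 30 + 25 + 20 + 20 + 15 + 15 + 15 + 10 + 10 + 5 = 210 s.
Lower bound: ⌈210/55⌉ = 4 commercial breaks.
A packing using 4 commercial breaks:
  break 1: 45 + 10 = 55
  break 2: 30 + 25 = 55
  break 3: 20 + 20 + 15 = 55
  break 4: 15 + 15 + 10 + 5 = 45
This matches the lower bound, so 4 is optimal.

4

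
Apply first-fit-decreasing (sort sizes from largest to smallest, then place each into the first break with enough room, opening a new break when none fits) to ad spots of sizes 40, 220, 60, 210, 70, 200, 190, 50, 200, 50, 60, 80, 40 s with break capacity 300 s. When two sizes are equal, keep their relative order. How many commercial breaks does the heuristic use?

Sorted descending: 220, 210, 200, 200, 190, 80, 70, 60, 60, 50, 50, 40, 40.
  220 → break 1 (new)  [load 220/300]
  210 → break 2 (new)  [load 210/300]
  200 → break 3 (new)  [load 200/300]
  200 → break 4 (new)  [load 200/300]
  190 → break 5 (new)  [load 190/300]
  80 → break 1  [load 300/300]
  70 → break 2  [load 280/300]
  60 → break 3  [load 260/300]
  60 → break 4  [load 260/300]
  50 → break 5  [load 240/300]
  50 → break 5  [load 290/300]
  40 → break 3  [load 300/300]
  40 → break 4  [load 300/300]
5 commercial breaks opened.

5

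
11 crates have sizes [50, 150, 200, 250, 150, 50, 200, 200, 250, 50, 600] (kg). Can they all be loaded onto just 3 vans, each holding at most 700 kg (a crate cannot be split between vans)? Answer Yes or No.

No

Total = 2150 kg; ⌈2150/700⌉ = 4.
At least 4 vans are required, but only 3 are allowed.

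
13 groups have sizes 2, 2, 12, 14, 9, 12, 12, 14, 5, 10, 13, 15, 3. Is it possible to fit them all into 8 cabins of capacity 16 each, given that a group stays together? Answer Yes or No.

Total = 123; ⌈123/16⌉ = 8.
9 groups each exceed half the capacity and cannot share a cabin, forcing at least 9 cabins.
At least 9 cabins are required, but only 8 are allowed.

No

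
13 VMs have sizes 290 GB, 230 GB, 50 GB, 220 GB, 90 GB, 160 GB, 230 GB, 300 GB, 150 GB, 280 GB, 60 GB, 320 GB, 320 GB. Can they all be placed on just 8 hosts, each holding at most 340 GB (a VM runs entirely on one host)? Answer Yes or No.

No

Total = 2700 GB; ⌈2700/340⌉ = 8.
The bound of 8 does not rule out 8, but exhaustive search shows no assignment into 8 hosts of capacity 340 GB exists — the minimum is 9.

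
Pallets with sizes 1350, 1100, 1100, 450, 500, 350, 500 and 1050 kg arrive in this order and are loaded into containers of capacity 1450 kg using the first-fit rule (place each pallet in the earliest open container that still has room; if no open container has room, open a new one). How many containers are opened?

5

  1350 → container 1 (new)  [load 1350/1450]
  1100 → container 2 (new)  [load 1100/1450]
  1100 → container 3 (new)  [load 1100/1450]
  450 → container 4 (new)  [load 450/1450]
  500 → container 4  [load 950/1450]
  350 → container 2  [load 1450/1450]
  500 → container 4  [load 1450/1450]
  1050 → container 5 (new)  [load 1050/1450]
5 containers opened.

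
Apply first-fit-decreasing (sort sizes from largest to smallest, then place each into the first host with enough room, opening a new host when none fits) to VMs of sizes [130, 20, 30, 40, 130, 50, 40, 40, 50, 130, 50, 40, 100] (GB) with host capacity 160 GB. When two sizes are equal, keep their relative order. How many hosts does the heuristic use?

6

Sorted descending: 130, 130, 130, 100, 50, 50, 50, 40, 40, 40, 40, 30, 20.
  130 → host 1 (new)  [load 130/160]
  130 → host 2 (new)  [load 130/160]
  130 → host 3 (new)  [load 130/160]
  100 → host 4 (new)  [load 100/160]
  50 → host 4  [load 150/160]
  50 → host 5 (new)  [load 50/160]
  50 → host 5  [load 100/160]
  40 → host 5  [load 140/160]
  40 → host 6 (new)  [load 40/160]
  40 → host 6  [load 80/160]
  40 → host 6  [load 120/160]
  30 → host 1  [load 160/160]
  20 → host 2  [load 150/160]
6 hosts opened.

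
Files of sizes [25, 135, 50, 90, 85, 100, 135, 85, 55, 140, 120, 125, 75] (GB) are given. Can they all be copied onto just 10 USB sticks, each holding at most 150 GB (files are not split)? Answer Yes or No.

A valid assignment using 10 USB sticks:
  USB stick 1: 140 = 140
  USB stick 2: 135 = 135
  USB stick 3: 135 = 135
  USB stick 4: 125 + 25 = 150
  USB stick 5: 120 = 120
  USB stick 6: 100 + 50 = 150
  USB stick 7: 90 + 55 = 145
  USB stick 8: 85 = 85
  USB stick 9: 85 = 85
  USB stick 10: 75 = 75
Every load is within 150 GB, so 10 USB sticks suffice.

Yes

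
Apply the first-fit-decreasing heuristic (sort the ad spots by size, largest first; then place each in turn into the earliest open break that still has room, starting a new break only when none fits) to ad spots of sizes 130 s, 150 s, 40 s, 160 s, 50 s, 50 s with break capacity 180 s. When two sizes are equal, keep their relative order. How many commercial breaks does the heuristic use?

4

Sorted descending: 160, 150, 130, 50, 50, 40.
  160 → break 1 (new)  [load 160/180]
  150 → break 2 (new)  [load 150/180]
  130 → break 3 (new)  [load 130/180]
  50 → break 3  [load 180/180]
  50 → break 4 (new)  [load 50/180]
  40 → break 4  [load 90/180]
4 commercial breaks opened.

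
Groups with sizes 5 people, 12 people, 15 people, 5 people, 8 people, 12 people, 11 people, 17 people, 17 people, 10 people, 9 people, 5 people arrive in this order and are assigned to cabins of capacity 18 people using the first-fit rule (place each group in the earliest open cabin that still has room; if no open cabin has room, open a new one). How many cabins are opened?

  5 → cabin 1 (new)  [load 5/18]
  12 → cabin 1  [load 17/18]
  15 → cabin 2 (new)  [load 15/18]
  5 → cabin 3 (new)  [load 5/18]
  8 → cabin 3  [load 13/18]
  12 → cabin 4 (new)  [load 12/18]
  11 → cabin 5 (new)  [load 11/18]
  17 → cabin 6 (new)  [load 17/18]
  17 → cabin 7 (new)  [load 17/18]
  10 → cabin 8 (new)  [load 10/18]
  9 → cabin 9 (new)  [load 9/18]
  5 → cabin 3  [load 18/18]
9 cabins opened.

9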